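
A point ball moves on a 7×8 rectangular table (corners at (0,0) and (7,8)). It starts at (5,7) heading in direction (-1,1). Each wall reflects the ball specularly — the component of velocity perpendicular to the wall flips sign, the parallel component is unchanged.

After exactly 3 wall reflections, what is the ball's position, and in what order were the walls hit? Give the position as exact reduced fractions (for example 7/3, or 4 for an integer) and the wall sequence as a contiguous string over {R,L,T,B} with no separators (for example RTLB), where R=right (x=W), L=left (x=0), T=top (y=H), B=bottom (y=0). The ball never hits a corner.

1. t=1 → T at (4,8); v=(-1,-1)
2. t=4 → L at (0,4); v=(1,-1)
3. t=4 → B at (4,0); v=(1,1)

Final position: (4,0)
Wall sequence: TLB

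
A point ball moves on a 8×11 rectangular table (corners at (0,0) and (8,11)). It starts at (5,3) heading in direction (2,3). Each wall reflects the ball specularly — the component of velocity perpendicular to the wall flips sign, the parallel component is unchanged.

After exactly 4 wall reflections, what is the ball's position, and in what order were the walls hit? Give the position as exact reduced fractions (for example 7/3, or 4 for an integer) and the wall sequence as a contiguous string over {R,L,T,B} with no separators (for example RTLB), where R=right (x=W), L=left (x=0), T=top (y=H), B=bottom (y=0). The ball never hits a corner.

1. t=3/2 → R at (8,15/2); v=(-2,3)
2. t=7/6 → T at (17/3,11); v=(-2,-3)
3. t=17/6 → L at (0,5/2); v=(2,-3)
4. t=5/6 → B at (5/3,0); v=(2,3)

Final position: (5/3,0)
Wall sequence: RTLB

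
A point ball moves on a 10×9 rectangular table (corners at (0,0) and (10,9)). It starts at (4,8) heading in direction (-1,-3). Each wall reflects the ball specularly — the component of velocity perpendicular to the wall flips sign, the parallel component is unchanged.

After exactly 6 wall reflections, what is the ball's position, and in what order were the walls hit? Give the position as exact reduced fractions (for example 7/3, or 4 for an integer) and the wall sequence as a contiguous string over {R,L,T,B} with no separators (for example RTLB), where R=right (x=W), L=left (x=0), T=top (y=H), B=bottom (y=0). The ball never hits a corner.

1. t=8/3 → B at (4/3,0); v=(-1,3)
2. t=4/3 → L at (0,4); v=(1,3)
3. t=5/3 → T at (5/3,9); v=(1,-3)
4. t=3 → B at (14/3,0); v=(1,3)
5. t=3 → T at (23/3,9); v=(1,-3)
6. t=7/3 → R at (10,2); v=(-1,-3)

Final position: (10,2)
Wall sequence: BLTBTR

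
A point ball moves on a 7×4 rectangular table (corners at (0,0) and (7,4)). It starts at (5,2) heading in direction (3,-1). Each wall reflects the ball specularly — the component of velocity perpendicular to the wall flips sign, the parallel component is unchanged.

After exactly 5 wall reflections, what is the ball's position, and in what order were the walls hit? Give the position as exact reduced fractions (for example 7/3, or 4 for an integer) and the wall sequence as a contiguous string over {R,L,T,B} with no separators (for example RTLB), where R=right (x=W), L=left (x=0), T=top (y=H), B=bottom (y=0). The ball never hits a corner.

1. t=2/3 → R at (7,4/3); v=(-3,-1)
2. t=4/3 → B at (3,0); v=(-3,1)
3. t=1 → L at (0,1); v=(3,1)
4. t=7/3 → R at (7,10/3); v=(-3,1)
5. t=2/3 → T at (5,4); v=(-3,-1)

Final position: (5,4)
Wall sequence: RBLRT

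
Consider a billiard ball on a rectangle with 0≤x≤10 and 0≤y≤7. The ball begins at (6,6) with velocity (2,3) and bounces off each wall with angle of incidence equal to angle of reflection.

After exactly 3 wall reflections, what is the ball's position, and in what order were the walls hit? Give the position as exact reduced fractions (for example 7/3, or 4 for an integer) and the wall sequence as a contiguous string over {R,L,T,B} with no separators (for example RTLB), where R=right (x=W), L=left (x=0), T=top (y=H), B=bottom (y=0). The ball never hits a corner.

Final position: (26/3,0)
Wall sequence: TRB

1. t=1/3 → T at (20/3,7); v=(2,-3)
2. t=5/3 → R at (10,2); v=(-2,-3)
3. t=2/3 → B at (26/3,0); v=(-2,3)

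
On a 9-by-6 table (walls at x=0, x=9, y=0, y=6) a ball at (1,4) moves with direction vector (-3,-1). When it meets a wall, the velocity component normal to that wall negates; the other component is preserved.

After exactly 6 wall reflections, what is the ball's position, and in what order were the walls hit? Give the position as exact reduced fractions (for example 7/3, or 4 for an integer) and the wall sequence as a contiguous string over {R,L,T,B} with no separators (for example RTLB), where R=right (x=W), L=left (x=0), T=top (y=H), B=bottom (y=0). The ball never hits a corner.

1. t=1/3 → L at (0,11/3); v=(3,-1)
2. t=3 → R at (9,2/3); v=(-3,-1)
3. t=2/3 → B at (7,0); v=(-3,1)
4. t=7/3 → L at (0,7/3); v=(3,1)
5. t=3 → R at (9,16/3); v=(-3,1)
6. t=2/3 → T at (7,6); v=(-3,-1)

Final position: (7,6)
Wall sequence: LRBLRT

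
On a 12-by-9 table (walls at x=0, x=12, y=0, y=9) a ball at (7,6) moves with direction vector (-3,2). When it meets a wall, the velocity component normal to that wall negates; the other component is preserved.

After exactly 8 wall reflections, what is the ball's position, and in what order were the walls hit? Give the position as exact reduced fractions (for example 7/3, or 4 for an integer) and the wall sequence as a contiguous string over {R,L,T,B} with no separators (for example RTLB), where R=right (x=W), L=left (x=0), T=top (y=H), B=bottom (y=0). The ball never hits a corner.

Final position: (10,0)
Wall sequence: TLBRLTRB

1. t=3/2 → T at (5/2,9); v=(-3,-2)
2. t=5/6 → L at (0,22/3); v=(3,-2)
3. t=11/3 → B at (11,0); v=(3,2)
4. t=1/3 → R at (12,2/3); v=(-3,2)
5. t=4 → L at (0,26/3); v=(3,2)
6. t=1/6 → T at (1/2,9); v=(3,-2)
7. t=23/6 → R at (12,4/3); v=(-3,-2)
8. t=2/3 → B at (10,0); v=(-3,2)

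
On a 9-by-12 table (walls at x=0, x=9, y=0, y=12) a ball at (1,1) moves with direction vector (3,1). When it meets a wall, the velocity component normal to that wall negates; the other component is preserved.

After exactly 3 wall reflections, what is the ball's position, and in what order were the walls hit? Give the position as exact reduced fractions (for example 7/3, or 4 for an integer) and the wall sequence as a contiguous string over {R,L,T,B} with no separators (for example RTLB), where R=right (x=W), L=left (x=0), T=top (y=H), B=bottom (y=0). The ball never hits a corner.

Final position: (9,29/3)
Wall sequence: RLR

1. t=8/3 → R at (9,11/3); v=(-3,1)
2. t=3 → L at (0,20/3); v=(3,1)
3. t=3 → R at (9,29/3); v=(-3,1)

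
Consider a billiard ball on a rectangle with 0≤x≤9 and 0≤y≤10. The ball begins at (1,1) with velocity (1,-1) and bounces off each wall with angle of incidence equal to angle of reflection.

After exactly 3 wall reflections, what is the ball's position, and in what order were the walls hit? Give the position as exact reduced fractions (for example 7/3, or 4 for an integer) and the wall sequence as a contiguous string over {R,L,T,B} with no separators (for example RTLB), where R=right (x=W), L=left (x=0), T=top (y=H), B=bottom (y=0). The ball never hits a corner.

1. t=1 → B at (2,0); v=(1,1)
2. t=7 → R at (9,7); v=(-1,1)
3. t=3 → T at (6,10); v=(-1,-1)

Final position: (6,10)
Wall sequence: BRT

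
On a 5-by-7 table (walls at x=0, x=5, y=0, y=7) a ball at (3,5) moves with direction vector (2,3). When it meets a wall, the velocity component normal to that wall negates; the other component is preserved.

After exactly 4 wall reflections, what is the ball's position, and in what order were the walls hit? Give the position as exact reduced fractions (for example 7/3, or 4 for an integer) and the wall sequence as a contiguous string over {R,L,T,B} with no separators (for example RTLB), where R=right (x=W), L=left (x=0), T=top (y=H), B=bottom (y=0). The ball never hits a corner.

1. t=2/3 → T at (13/3,7); v=(2,-3)
2. t=1/3 → R at (5,6); v=(-2,-3)
3. t=2 → B at (1,0); v=(-2,3)
4. t=1/2 → L at (0,3/2); v=(2,3)

Final position: (0,3/2)
Wall sequence: TRBL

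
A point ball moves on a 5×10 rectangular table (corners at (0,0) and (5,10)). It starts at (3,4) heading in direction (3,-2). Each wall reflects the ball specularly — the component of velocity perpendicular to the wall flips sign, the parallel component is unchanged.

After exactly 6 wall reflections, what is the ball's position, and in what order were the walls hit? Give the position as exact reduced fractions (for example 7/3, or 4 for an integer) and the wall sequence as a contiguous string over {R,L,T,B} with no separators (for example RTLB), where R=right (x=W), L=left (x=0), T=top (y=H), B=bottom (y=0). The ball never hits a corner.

1. t=2/3 → R at (5,8/3); v=(-3,-2)
2. t=4/3 → B at (1,0); v=(-3,2)
3. t=1/3 → L at (0,2/3); v=(3,2)
4. t=5/3 → R at (5,4); v=(-3,2)
5. t=5/3 → L at (0,22/3); v=(3,2)
6. t=4/3 → T at (4,10); v=(3,-2)

Final position: (4,10)
Wall sequence: RBLRLT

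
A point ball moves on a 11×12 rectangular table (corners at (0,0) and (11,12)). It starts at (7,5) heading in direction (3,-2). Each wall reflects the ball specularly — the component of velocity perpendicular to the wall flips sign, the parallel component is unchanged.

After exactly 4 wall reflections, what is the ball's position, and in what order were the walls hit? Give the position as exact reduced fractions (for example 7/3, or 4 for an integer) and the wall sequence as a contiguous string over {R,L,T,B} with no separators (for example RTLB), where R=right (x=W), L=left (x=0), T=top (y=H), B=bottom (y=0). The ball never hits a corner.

1. t=4/3 → R at (11,7/3); v=(-3,-2)
2. t=7/6 → B at (15/2,0); v=(-3,2)
3. t=5/2 → L at (0,5); v=(3,2)
4. t=7/2 → T at (21/2,12); v=(3,-2)

Final position: (21/2,12)
Wall sequence: RBLT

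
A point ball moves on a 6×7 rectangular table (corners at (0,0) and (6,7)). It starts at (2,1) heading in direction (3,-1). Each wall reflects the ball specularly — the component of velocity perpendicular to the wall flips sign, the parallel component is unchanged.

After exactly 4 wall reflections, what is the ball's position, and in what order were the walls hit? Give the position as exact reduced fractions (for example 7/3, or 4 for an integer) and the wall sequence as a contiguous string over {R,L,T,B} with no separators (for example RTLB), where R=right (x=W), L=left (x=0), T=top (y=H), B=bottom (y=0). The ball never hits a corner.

Final position: (6,13/3)
Wall sequence: BRLR

1. t=1 → B at (5,0); v=(3,1)
2. t=1/3 → R at (6,1/3); v=(-3,1)
3. t=2 → L at (0,7/3); v=(3,1)
4. t=2 → R at (6,13/3); v=(-3,1)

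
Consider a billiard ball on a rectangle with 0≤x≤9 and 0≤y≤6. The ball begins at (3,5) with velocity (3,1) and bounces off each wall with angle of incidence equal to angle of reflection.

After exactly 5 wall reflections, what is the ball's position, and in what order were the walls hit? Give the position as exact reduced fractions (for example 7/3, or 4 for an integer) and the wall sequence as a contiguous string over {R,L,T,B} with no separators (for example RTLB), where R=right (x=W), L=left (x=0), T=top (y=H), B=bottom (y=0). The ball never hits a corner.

Final position: (9,1)
Wall sequence: TRLBR

1. t=1 → T at (6,6); v=(3,-1)
2. t=1 → R at (9,5); v=(-3,-1)
3. t=3 → L at (0,2); v=(3,-1)
4. t=2 → B at (6,0); v=(3,1)
5. t=1 → R at (9,1); v=(-3,1)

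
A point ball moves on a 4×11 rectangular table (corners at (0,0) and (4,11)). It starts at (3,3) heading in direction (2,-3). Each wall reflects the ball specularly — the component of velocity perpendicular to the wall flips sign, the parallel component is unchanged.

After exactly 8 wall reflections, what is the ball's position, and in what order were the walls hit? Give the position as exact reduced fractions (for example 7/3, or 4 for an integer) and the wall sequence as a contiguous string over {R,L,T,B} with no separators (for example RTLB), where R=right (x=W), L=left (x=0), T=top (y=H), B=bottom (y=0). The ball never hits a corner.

Final position: (4,1/2)
Wall sequence: RBLRTLBR

1. t=1/2 → R at (4,3/2); v=(-2,-3)
2. t=1/2 → B at (3,0); v=(-2,3)
3. t=3/2 → L at (0,9/2); v=(2,3)
4. t=2 → R at (4,21/2); v=(-2,3)
5. t=1/6 → T at (11/3,11); v=(-2,-3)
6. t=11/6 → L at (0,11/2); v=(2,-3)
7. t=11/6 → B at (11/3,0); v=(2,3)
8. t=1/6 → R at (4,1/2); v=(-2,3)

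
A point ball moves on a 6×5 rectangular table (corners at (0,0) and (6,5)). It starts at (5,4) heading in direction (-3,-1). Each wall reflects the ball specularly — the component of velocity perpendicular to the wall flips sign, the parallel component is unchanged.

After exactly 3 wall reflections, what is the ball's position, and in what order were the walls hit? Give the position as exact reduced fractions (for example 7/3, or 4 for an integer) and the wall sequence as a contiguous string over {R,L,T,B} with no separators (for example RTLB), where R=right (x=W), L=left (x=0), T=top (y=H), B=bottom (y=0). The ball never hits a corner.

1. t=5/3 → L at (0,7/3); v=(3,-1)
2. t=2 → R at (6,1/3); v=(-3,-1)
3. t=1/3 → B at (5,0); v=(-3,1)

Final position: (5,0)
Wall sequence: LRB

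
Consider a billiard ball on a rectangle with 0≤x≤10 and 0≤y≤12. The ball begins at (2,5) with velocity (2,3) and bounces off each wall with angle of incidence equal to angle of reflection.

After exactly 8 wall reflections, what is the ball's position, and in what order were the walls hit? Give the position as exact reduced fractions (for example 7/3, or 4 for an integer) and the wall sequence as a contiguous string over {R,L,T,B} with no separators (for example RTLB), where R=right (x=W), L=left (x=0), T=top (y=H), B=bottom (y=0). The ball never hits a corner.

Final position: (4/3,12)
Wall sequence: TRBLTRBT

1. t=7/3 → T at (20/3,12); v=(2,-3)
2. t=5/3 → R at (10,7); v=(-2,-3)
3. t=7/3 → B at (16/3,0); v=(-2,3)
4. t=8/3 → L at (0,8); v=(2,3)
5. t=4/3 → T at (8/3,12); v=(2,-3)
6. t=11/3 → R at (10,1); v=(-2,-3)
7. t=1/3 → B at (28/3,0); v=(-2,3)
8. t=4 → T at (4/3,12); v=(-2,-3)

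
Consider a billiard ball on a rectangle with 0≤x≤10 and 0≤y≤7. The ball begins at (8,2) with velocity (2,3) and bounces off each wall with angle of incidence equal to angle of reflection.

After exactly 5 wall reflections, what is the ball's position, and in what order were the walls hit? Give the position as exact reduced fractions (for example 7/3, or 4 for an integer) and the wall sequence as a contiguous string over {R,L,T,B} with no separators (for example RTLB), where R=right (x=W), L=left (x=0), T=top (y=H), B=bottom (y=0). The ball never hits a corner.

Final position: (2/3,7)
Wall sequence: RTBLT

1. t=1 → R at (10,5); v=(-2,3)
2. t=2/3 → T at (26/3,7); v=(-2,-3)
3. t=7/3 → B at (4,0); v=(-2,3)
4. t=2 → L at (0,6); v=(2,3)
5. t=1/3 → T at (2/3,7); v=(2,-3)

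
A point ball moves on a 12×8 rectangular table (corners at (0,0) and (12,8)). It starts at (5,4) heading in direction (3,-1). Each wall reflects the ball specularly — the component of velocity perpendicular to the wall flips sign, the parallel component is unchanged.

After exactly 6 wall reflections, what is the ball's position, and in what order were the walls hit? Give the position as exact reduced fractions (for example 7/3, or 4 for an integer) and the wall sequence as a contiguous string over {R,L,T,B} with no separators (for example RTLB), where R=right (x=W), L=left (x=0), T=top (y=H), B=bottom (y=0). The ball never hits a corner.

1. t=7/3 → R at (12,5/3); v=(-3,-1)
2. t=5/3 → B at (7,0); v=(-3,1)
3. t=7/3 → L at (0,7/3); v=(3,1)
4. t=4 → R at (12,19/3); v=(-3,1)
5. t=5/3 → T at (7,8); v=(-3,-1)
6. t=7/3 → L at (0,17/3); v=(3,-1)

Final position: (0,17/3)
Wall sequence: RBLRTL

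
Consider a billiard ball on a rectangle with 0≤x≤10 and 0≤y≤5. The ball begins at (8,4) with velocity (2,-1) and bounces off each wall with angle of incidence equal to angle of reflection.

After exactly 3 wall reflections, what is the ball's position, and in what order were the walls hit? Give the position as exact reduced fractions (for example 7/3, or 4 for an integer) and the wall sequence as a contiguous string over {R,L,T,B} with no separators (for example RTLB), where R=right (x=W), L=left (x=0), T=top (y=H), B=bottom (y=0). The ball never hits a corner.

1. t=1 → R at (10,3); v=(-2,-1)
2. t=3 → B at (4,0); v=(-2,1)
3. t=2 → L at (0,2); v=(2,1)

Final position: (0,2)
Wall sequence: RBL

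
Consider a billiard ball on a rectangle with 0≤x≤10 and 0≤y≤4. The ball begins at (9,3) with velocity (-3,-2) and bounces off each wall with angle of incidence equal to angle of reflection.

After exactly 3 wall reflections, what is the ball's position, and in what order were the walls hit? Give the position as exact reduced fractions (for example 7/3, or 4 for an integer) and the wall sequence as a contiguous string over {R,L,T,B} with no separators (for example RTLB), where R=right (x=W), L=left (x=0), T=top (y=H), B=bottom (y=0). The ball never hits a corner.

Final position: (3/2,4)
Wall sequence: BLT

1. t=3/2 → B at (9/2,0); v=(-3,2)
2. t=3/2 → L at (0,3); v=(3,2)
3. t=1/2 → T at (3/2,4); v=(3,-2)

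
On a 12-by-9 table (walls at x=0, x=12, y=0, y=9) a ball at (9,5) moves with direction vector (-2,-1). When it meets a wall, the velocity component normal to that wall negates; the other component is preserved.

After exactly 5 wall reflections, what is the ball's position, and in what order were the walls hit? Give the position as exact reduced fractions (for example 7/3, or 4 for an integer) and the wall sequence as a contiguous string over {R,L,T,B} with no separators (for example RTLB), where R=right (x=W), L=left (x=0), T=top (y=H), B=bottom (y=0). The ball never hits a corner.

Final position: (0,13/2)
Wall sequence: LBRTL

1. t=9/2 → L at (0,1/2); v=(2,-1)
2. t=1/2 → B at (1,0); v=(2,1)
3. t=11/2 → R at (12,11/2); v=(-2,1)
4. t=7/2 → T at (5,9); v=(-2,-1)
5. t=5/2 → L at (0,13/2); v=(2,-1)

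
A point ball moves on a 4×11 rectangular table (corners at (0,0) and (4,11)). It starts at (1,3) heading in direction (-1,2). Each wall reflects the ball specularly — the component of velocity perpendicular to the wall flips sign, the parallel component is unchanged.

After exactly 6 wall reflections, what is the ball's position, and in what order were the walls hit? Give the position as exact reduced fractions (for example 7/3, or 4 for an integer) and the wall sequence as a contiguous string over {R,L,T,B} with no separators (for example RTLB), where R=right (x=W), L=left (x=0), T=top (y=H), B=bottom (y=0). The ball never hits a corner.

1. t=1 → L at (0,5); v=(1,2)
2. t=3 → T at (3,11); v=(1,-2)
3. t=1 → R at (4,9); v=(-1,-2)
4. t=4 → L at (0,1); v=(1,-2)
5. t=1/2 → B at (1/2,0); v=(1,2)
6. t=7/2 → R at (4,7); v=(-1,2)

Final position: (4,7)
Wall sequence: LTRLBR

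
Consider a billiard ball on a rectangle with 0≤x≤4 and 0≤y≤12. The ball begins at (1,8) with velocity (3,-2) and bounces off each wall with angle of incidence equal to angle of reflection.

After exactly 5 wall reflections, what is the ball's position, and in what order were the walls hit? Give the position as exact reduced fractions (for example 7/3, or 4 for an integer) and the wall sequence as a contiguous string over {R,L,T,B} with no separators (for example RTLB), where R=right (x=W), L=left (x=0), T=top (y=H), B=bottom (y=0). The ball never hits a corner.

1. t=1 → R at (4,6); v=(-3,-2)
2. t=4/3 → L at (0,10/3); v=(3,-2)
3. t=4/3 → R at (4,2/3); v=(-3,-2)
4. t=1/3 → B at (3,0); v=(-3,2)
5. t=1 → L at (0,2); v=(3,2)

Final position: (0,2)
Wall sequence: RLRBL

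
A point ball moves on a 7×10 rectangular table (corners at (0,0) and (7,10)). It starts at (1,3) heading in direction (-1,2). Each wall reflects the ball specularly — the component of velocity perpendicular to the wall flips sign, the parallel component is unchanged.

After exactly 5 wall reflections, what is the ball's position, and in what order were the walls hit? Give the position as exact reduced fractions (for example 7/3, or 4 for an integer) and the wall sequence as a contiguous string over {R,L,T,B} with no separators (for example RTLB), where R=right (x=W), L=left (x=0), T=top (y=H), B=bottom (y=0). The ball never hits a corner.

1. t=1 → L at (0,5); v=(1,2)
2. t=5/2 → T at (5/2,10); v=(1,-2)
3. t=9/2 → R at (7,1); v=(-1,-2)
4. t=1/2 → B at (13/2,0); v=(-1,2)
5. t=5 → T at (3/2,10); v=(-1,-2)

Final position: (3/2,10)
Wall sequence: LTRBT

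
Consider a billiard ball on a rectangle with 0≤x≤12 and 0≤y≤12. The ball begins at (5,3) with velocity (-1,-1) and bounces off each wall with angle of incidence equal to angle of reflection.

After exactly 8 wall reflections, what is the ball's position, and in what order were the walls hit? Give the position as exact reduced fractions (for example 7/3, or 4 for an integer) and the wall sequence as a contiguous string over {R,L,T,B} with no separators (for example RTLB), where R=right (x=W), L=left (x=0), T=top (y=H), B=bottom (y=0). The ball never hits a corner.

Final position: (12,10)
Wall sequence: BLTRBLTR

1. t=3 → B at (2,0); v=(-1,1)
2. t=2 → L at (0,2); v=(1,1)
3. t=10 → T at (10,12); v=(1,-1)
4. t=2 → R at (12,10); v=(-1,-1)
5. t=10 → B at (2,0); v=(-1,1)
6. t=2 → L at (0,2); v=(1,1)
7. t=10 → T at (10,12); v=(1,-1)
8. t=2 → R at (12,10); v=(-1,-1)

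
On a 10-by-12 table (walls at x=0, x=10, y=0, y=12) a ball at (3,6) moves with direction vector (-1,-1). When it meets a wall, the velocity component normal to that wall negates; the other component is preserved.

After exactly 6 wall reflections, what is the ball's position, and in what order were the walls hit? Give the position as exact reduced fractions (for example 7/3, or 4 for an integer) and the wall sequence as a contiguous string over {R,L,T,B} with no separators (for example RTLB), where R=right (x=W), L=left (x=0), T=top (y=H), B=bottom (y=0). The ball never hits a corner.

1. t=3 → L at (0,3); v=(1,-1)
2. t=3 → B at (3,0); v=(1,1)
3. t=7 → R at (10,7); v=(-1,1)
4. t=5 → T at (5,12); v=(-1,-1)
5. t=5 → L at (0,7); v=(1,-1)
6. t=7 → B at (7,0); v=(1,1)

Final position: (7,0)
Wall sequence: LBRTLB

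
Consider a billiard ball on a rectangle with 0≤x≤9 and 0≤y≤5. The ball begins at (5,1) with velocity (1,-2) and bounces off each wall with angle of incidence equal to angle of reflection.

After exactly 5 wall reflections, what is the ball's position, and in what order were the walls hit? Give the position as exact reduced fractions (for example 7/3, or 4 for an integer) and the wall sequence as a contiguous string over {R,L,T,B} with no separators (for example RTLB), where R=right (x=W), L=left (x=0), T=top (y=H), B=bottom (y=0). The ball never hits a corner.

Final position: (5,5)
Wall sequence: BTRBT

1. t=1/2 → B at (11/2,0); v=(1,2)
2. t=5/2 → T at (8,5); v=(1,-2)
3. t=1 → R at (9,3); v=(-1,-2)
4. t=3/2 → B at (15/2,0); v=(-1,2)
5. t=5/2 → T at (5,5); v=(-1,-2)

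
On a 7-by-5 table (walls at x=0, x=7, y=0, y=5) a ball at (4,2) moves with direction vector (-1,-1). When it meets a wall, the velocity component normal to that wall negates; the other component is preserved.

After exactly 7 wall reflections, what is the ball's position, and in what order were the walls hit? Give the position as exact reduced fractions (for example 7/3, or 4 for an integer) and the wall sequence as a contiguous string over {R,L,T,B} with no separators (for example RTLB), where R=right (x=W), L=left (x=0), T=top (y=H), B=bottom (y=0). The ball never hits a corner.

1. t=2 → B at (2,0); v=(-1,1)
2. t=2 → L at (0,2); v=(1,1)
3. t=3 → T at (3,5); v=(1,-1)
4. t=4 → R at (7,1); v=(-1,-1)
5. t=1 → B at (6,0); v=(-1,1)
6. t=5 → T at (1,5); v=(-1,-1)
7. t=1 → L at (0,4); v=(1,-1)

Final position: (0,4)
Wall sequence: BLTRBTL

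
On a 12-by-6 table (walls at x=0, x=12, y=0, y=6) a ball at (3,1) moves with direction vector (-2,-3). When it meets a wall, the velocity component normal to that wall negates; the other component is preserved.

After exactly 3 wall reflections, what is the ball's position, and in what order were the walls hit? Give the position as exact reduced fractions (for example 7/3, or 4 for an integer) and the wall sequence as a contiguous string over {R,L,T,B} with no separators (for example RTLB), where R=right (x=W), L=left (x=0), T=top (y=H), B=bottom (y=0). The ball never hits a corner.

1. t=1/3 → B at (7/3,0); v=(-2,3)
2. t=7/6 → L at (0,7/2); v=(2,3)
3. t=5/6 → T at (5/3,6); v=(2,-3)

Final position: (5/3,6)
Wall sequence: BLT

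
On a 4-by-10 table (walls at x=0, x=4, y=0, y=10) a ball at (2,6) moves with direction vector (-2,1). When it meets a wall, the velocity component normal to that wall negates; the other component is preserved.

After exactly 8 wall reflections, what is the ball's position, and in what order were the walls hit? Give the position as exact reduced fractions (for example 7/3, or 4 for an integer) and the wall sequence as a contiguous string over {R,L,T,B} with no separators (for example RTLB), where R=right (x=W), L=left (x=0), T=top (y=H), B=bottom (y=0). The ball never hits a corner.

1. t=1 → L at (0,7); v=(2,1)
2. t=2 → R at (4,9); v=(-2,1)
3. t=1 → T at (2,10); v=(-2,-1)
4. t=1 → L at (0,9); v=(2,-1)
5. t=2 → R at (4,7); v=(-2,-1)
6. t=2 → L at (0,5); v=(2,-1)
7. t=2 → R at (4,3); v=(-2,-1)
8. t=2 → L at (0,1); v=(2,-1)

Final position: (0,1)
Wall sequence: LRTLRLRL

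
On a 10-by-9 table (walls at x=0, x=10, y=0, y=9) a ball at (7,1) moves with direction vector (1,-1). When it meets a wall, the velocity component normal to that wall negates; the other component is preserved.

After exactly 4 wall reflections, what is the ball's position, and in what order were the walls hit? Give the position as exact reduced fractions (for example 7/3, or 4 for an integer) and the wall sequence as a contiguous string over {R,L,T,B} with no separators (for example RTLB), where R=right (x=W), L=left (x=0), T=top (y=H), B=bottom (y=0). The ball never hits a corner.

1. t=1 → B at (8,0); v=(1,1)
2. t=2 → R at (10,2); v=(-1,1)
3. t=7 → T at (3,9); v=(-1,-1)
4. t=3 → L at (0,6); v=(1,-1)

Final position: (0,6)
Wall sequence: BRTL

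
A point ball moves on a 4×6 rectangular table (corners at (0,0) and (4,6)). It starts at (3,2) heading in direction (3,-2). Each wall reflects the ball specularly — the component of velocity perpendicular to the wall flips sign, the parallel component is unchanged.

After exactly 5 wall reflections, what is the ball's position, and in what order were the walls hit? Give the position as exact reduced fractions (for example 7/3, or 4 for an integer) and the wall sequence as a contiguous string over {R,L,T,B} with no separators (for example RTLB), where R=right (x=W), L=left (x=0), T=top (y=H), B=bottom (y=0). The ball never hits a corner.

1. t=1/3 → R at (4,4/3); v=(-3,-2)
2. t=2/3 → B at (2,0); v=(-3,2)
3. t=2/3 → L at (0,4/3); v=(3,2)
4. t=4/3 → R at (4,4); v=(-3,2)
5. t=1 → T at (1,6); v=(-3,-2)

Final position: (1,6)
Wall sequence: RBLRT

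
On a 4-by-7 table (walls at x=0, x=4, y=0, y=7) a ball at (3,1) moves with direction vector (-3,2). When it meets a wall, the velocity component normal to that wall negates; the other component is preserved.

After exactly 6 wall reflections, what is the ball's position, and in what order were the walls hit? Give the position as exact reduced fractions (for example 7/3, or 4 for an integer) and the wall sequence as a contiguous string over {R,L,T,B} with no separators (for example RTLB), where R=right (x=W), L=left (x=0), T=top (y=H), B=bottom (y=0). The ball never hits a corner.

1. t=1 → L at (0,3); v=(3,2)
2. t=4/3 → R at (4,17/3); v=(-3,2)
3. t=2/3 → T at (2,7); v=(-3,-2)
4. t=2/3 → L at (0,17/3); v=(3,-2)
5. t=4/3 → R at (4,3); v=(-3,-2)
6. t=4/3 → L at (0,1/3); v=(3,-2)

Final position: (0,1/3)
Wall sequence: LRTLRL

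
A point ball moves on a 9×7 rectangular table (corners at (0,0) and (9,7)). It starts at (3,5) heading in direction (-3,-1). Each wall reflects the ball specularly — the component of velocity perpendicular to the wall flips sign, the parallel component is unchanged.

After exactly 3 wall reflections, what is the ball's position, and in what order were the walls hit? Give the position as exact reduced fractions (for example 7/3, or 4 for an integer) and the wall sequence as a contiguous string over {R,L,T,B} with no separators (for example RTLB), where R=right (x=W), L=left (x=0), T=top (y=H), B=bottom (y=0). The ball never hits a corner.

1. t=1 → L at (0,4); v=(3,-1)
2. t=3 → R at (9,1); v=(-3,-1)
3. t=1 → B at (6,0); v=(-3,1)

Final position: (6,0)
Wall sequence: LRB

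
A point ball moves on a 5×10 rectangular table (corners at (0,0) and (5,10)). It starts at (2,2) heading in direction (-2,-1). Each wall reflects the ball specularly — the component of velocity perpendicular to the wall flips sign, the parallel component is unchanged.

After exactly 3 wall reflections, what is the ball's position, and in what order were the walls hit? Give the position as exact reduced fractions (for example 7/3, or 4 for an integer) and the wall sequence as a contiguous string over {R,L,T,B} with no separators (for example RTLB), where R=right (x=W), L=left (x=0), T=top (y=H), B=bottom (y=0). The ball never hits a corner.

Final position: (5,3/2)
Wall sequence: LBR

1. t=1 → L at (0,1); v=(2,-1)
2. t=1 → B at (2,0); v=(2,1)
3. t=3/2 → R at (5,3/2); v=(-2,1)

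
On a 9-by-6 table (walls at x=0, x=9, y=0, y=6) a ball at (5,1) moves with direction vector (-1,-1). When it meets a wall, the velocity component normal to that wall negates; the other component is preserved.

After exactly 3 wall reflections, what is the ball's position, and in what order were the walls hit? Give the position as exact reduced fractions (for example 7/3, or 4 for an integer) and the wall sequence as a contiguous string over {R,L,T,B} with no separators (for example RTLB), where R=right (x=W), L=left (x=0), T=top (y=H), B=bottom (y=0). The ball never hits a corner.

Final position: (2,6)
Wall sequence: BLT

1. t=1 → B at (4,0); v=(-1,1)
2. t=4 → L at (0,4); v=(1,1)
3. t=2 → T at (2,6); v=(1,-1)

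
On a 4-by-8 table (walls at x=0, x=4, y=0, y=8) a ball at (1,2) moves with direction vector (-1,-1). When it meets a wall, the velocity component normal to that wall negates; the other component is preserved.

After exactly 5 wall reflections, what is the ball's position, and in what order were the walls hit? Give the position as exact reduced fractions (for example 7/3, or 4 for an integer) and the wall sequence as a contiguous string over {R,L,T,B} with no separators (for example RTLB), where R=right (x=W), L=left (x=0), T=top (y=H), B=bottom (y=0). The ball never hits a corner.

1. t=1 → L at (0,1); v=(1,-1)
2. t=1 → B at (1,0); v=(1,1)
3. t=3 → R at (4,3); v=(-1,1)
4. t=4 → L at (0,7); v=(1,1)
5. t=1 → T at (1,8); v=(1,-1)

Final position: (1,8)
Wall sequence: LBRLT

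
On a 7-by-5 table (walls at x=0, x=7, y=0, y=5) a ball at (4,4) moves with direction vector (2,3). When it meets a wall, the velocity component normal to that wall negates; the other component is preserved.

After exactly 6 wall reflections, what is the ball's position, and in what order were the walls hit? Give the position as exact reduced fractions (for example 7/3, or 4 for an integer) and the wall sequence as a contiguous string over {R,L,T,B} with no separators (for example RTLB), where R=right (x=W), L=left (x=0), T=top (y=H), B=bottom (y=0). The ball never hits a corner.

Final position: (2/3,0)
Wall sequence: TRBTLB

1. t=1/3 → T at (14/3,5); v=(2,-3)
2. t=7/6 → R at (7,3/2); v=(-2,-3)
3. t=1/2 → B at (6,0); v=(-2,3)
4. t=5/3 → T at (8/3,5); v=(-2,-3)
5. t=4/3 → L at (0,1); v=(2,-3)
6. t=1/3 → B at (2/3,0); v=(2,3)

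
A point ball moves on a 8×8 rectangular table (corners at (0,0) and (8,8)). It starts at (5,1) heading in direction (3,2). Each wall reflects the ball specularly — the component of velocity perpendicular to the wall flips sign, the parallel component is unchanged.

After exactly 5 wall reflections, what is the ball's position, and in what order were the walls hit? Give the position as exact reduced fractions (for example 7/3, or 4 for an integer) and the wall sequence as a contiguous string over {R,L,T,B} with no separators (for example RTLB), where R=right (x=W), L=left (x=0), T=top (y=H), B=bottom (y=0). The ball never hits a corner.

1. t=1 → R at (8,3); v=(-3,2)
2. t=5/2 → T at (1/2,8); v=(-3,-2)
3. t=1/6 → L at (0,23/3); v=(3,-2)
4. t=8/3 → R at (8,7/3); v=(-3,-2)
5. t=7/6 → B at (9/2,0); v=(-3,2)

Final position: (9/2,0)
Wall sequence: RTLRB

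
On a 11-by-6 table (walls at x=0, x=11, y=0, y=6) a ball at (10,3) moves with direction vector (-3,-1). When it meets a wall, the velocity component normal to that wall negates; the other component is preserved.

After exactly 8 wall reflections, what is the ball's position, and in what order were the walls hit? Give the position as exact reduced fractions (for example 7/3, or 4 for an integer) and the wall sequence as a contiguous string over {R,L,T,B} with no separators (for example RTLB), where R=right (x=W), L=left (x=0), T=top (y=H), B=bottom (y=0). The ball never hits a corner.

Final position: (0,3)
Wall sequence: BLRTLRBL

1. t=3 → B at (1,0); v=(-3,1)
2. t=1/3 → L at (0,1/3); v=(3,1)
3. t=11/3 → R at (11,4); v=(-3,1)
4. t=2 → T at (5,6); v=(-3,-1)
5. t=5/3 → L at (0,13/3); v=(3,-1)
6. t=11/3 → R at (11,2/3); v=(-3,-1)
7. t=2/3 → B at (9,0); v=(-3,1)
8. t=3 → L at (0,3); v=(3,1)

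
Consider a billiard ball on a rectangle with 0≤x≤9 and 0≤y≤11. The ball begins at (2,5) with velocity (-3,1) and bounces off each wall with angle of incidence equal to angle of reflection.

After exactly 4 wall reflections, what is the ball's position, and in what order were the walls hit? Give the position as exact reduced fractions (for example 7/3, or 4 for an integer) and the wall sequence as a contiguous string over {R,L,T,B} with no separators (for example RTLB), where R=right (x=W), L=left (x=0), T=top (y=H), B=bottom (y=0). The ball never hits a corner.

Final position: (0,31/3)
Wall sequence: LRTL

1. t=2/3 → L at (0,17/3); v=(3,1)
2. t=3 → R at (9,26/3); v=(-3,1)
3. t=7/3 → T at (2,11); v=(-3,-1)
4. t=2/3 → L at (0,31/3); v=(3,-1)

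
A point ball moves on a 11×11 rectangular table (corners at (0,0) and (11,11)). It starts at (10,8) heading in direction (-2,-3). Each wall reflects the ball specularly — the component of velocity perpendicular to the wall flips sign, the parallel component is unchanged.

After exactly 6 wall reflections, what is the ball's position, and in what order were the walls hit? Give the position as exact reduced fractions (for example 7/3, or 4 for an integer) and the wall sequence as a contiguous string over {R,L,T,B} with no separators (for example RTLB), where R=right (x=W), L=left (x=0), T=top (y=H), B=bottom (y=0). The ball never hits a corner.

Final position: (14/3,11)
Wall sequence: BLTBRT

1. t=8/3 → B at (14/3,0); v=(-2,3)
2. t=7/3 → L at (0,7); v=(2,3)
3. t=4/3 → T at (8/3,11); v=(2,-3)
4. t=11/3 → B at (10,0); v=(2,3)
5. t=1/2 → R at (11,3/2); v=(-2,3)
6. t=19/6 → T at (14/3,11); v=(-2,-3)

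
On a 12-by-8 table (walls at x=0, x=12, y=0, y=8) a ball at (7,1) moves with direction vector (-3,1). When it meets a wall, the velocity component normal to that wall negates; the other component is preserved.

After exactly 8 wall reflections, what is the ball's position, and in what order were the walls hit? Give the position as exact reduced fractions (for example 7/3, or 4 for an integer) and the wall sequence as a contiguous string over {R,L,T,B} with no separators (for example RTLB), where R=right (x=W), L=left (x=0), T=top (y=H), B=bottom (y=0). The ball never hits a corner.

Final position: (12,22/3)
Wall sequence: LRTLRBLR

1. t=7/3 → L at (0,10/3); v=(3,1)
2. t=4 → R at (12,22/3); v=(-3,1)
3. t=2/3 → T at (10,8); v=(-3,-1)
4. t=10/3 → L at (0,14/3); v=(3,-1)
5. t=4 → R at (12,2/3); v=(-3,-1)
6. t=2/3 → B at (10,0); v=(-3,1)
7. t=10/3 → L at (0,10/3); v=(3,1)
8. t=4 → R at (12,22/3); v=(-3,1)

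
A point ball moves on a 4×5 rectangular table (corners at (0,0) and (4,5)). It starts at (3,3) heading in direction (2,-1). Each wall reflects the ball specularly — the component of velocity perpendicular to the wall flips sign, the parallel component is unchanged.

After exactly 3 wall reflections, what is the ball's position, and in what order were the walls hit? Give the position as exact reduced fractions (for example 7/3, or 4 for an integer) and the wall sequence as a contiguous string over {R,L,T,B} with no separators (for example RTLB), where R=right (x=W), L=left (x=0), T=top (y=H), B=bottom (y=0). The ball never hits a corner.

Final position: (1,0)
Wall sequence: RLB

1. t=1/2 → R at (4,5/2); v=(-2,-1)
2. t=2 → L at (0,1/2); v=(2,-1)
3. t=1/2 → B at (1,0); v=(2,1)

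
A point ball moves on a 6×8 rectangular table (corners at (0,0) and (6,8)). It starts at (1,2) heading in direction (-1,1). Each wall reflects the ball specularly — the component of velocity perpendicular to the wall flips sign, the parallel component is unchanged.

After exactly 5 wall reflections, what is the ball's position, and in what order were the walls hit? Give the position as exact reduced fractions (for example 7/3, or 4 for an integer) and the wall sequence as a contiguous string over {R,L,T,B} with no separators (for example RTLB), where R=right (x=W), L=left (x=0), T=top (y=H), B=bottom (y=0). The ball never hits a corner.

1. t=1 → L at (0,3); v=(1,1)
2. t=5 → T at (5,8); v=(1,-1)
3. t=1 → R at (6,7); v=(-1,-1)
4. t=6 → L at (0,1); v=(1,-1)
5. t=1 → B at (1,0); v=(1,1)

Final position: (1,0)
Wall sequence: LTRLB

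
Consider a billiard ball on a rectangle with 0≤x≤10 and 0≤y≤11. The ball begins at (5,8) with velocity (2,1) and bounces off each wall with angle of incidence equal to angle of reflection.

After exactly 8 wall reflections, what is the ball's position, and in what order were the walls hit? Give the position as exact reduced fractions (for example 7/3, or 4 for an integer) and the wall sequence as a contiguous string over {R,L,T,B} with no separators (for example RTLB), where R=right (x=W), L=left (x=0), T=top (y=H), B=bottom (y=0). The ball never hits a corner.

1. t=5/2 → R at (10,21/2); v=(-2,1)
2. t=1/2 → T at (9,11); v=(-2,-1)
3. t=9/2 → L at (0,13/2); v=(2,-1)
4. t=5 → R at (10,3/2); v=(-2,-1)
5. t=3/2 → B at (7,0); v=(-2,1)
6. t=7/2 → L at (0,7/2); v=(2,1)
7. t=5 → R at (10,17/2); v=(-2,1)
8. t=5/2 → T at (5,11); v=(-2,-1)

Final position: (5,11)
Wall sequence: RTLRBLRT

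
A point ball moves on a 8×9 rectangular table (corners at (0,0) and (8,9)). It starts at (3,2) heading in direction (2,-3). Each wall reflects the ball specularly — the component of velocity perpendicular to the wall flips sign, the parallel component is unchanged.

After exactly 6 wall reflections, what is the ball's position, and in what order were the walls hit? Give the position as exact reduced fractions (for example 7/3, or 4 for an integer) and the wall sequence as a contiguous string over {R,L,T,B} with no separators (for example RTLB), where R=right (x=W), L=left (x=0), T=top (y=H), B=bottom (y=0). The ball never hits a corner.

Final position: (19/3,9)
Wall sequence: BRTLBT

1. t=2/3 → B at (13/3,0); v=(2,3)
2. t=11/6 → R at (8,11/2); v=(-2,3)
3. t=7/6 → T at (17/3,9); v=(-2,-3)
4. t=17/6 → L at (0,1/2); v=(2,-3)
5. t=1/6 → B at (1/3,0); v=(2,3)
6. t=3 → T at (19/3,9); v=(2,-3)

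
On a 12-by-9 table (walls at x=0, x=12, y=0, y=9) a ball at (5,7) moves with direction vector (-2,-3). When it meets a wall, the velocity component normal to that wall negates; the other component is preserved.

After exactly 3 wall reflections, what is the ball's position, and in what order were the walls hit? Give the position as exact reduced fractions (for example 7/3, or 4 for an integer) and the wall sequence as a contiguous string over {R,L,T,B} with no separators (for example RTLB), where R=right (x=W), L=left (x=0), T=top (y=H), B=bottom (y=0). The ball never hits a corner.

1. t=7/3 → B at (1/3,0); v=(-2,3)
2. t=1/6 → L at (0,1/2); v=(2,3)
3. t=17/6 → T at (17/3,9); v=(2,-3)

Final position: (17/3,9)
Wall sequence: BLT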